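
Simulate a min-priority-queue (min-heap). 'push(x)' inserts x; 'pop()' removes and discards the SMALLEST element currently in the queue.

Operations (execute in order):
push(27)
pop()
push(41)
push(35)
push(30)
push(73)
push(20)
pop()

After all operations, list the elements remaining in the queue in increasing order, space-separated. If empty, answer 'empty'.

Answer: 30 35 41 73

Derivation:
push(27): heap contents = [27]
pop() → 27: heap contents = []
push(41): heap contents = [41]
push(35): heap contents = [35, 41]
push(30): heap contents = [30, 35, 41]
push(73): heap contents = [30, 35, 41, 73]
push(20): heap contents = [20, 30, 35, 41, 73]
pop() → 20: heap contents = [30, 35, 41, 73]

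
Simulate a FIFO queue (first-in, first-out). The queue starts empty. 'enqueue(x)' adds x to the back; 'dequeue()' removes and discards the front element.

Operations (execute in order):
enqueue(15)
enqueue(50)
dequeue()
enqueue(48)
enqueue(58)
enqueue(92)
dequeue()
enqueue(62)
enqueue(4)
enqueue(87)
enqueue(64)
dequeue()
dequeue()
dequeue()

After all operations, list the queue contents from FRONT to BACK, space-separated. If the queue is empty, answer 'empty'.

Answer: 62 4 87 64

Derivation:
enqueue(15): [15]
enqueue(50): [15, 50]
dequeue(): [50]
enqueue(48): [50, 48]
enqueue(58): [50, 48, 58]
enqueue(92): [50, 48, 58, 92]
dequeue(): [48, 58, 92]
enqueue(62): [48, 58, 92, 62]
enqueue(4): [48, 58, 92, 62, 4]
enqueue(87): [48, 58, 92, 62, 4, 87]
enqueue(64): [48, 58, 92, 62, 4, 87, 64]
dequeue(): [58, 92, 62, 4, 87, 64]
dequeue(): [92, 62, 4, 87, 64]
dequeue(): [62, 4, 87, 64]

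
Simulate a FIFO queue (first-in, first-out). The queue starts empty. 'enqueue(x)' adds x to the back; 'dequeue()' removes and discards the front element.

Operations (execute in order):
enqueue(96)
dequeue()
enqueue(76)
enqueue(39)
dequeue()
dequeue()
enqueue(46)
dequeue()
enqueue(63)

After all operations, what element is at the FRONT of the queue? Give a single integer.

Answer: 63

Derivation:
enqueue(96): queue = [96]
dequeue(): queue = []
enqueue(76): queue = [76]
enqueue(39): queue = [76, 39]
dequeue(): queue = [39]
dequeue(): queue = []
enqueue(46): queue = [46]
dequeue(): queue = []
enqueue(63): queue = [63]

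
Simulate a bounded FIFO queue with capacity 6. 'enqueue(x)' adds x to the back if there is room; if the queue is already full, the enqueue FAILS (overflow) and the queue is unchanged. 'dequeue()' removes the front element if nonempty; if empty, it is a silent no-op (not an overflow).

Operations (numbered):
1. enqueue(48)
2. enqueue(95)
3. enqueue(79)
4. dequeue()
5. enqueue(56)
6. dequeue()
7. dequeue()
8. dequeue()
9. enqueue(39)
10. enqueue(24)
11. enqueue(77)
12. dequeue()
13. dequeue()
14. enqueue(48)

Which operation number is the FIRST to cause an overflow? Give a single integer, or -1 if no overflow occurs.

Answer: -1

Derivation:
1. enqueue(48): size=1
2. enqueue(95): size=2
3. enqueue(79): size=3
4. dequeue(): size=2
5. enqueue(56): size=3
6. dequeue(): size=2
7. dequeue(): size=1
8. dequeue(): size=0
9. enqueue(39): size=1
10. enqueue(24): size=2
11. enqueue(77): size=3
12. dequeue(): size=2
13. dequeue(): size=1
14. enqueue(48): size=2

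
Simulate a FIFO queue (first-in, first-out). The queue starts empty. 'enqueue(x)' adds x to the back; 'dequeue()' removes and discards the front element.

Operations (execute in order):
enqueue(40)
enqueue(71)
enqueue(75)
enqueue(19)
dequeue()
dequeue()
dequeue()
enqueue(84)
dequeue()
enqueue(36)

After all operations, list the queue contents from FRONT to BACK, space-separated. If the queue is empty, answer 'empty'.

Answer: 84 36

Derivation:
enqueue(40): [40]
enqueue(71): [40, 71]
enqueue(75): [40, 71, 75]
enqueue(19): [40, 71, 75, 19]
dequeue(): [71, 75, 19]
dequeue(): [75, 19]
dequeue(): [19]
enqueue(84): [19, 84]
dequeue(): [84]
enqueue(36): [84, 36]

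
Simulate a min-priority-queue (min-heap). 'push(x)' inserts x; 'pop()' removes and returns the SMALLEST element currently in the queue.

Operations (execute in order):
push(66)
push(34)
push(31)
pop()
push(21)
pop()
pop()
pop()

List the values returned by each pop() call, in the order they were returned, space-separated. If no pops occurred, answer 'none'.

push(66): heap contents = [66]
push(34): heap contents = [34, 66]
push(31): heap contents = [31, 34, 66]
pop() → 31: heap contents = [34, 66]
push(21): heap contents = [21, 34, 66]
pop() → 21: heap contents = [34, 66]
pop() → 34: heap contents = [66]
pop() → 66: heap contents = []

Answer: 31 21 34 66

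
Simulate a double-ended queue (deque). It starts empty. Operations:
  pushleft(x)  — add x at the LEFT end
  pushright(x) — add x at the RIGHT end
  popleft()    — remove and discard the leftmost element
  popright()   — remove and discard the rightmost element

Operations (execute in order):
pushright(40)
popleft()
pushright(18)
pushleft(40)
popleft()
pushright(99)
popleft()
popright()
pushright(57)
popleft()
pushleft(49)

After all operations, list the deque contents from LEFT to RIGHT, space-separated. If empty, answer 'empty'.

pushright(40): [40]
popleft(): []
pushright(18): [18]
pushleft(40): [40, 18]
popleft(): [18]
pushright(99): [18, 99]
popleft(): [99]
popright(): []
pushright(57): [57]
popleft(): []
pushleft(49): [49]

Answer: 49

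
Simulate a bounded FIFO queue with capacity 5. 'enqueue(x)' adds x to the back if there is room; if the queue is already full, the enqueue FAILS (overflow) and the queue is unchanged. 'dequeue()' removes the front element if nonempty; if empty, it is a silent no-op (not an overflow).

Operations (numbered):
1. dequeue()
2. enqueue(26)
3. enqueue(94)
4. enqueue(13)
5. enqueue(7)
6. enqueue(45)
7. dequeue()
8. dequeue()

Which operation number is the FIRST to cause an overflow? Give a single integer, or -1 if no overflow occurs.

1. dequeue(): empty, no-op, size=0
2. enqueue(26): size=1
3. enqueue(94): size=2
4. enqueue(13): size=3
5. enqueue(7): size=4
6. enqueue(45): size=5
7. dequeue(): size=4
8. dequeue(): size=3

Answer: -1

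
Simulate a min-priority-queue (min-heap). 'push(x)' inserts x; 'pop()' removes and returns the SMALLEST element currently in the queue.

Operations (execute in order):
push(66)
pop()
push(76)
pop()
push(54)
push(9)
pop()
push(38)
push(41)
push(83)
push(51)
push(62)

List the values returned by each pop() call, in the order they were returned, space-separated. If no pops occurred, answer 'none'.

Answer: 66 76 9

Derivation:
push(66): heap contents = [66]
pop() → 66: heap contents = []
push(76): heap contents = [76]
pop() → 76: heap contents = []
push(54): heap contents = [54]
push(9): heap contents = [9, 54]
pop() → 9: heap contents = [54]
push(38): heap contents = [38, 54]
push(41): heap contents = [38, 41, 54]
push(83): heap contents = [38, 41, 54, 83]
push(51): heap contents = [38, 41, 51, 54, 83]
push(62): heap contents = [38, 41, 51, 54, 62, 83]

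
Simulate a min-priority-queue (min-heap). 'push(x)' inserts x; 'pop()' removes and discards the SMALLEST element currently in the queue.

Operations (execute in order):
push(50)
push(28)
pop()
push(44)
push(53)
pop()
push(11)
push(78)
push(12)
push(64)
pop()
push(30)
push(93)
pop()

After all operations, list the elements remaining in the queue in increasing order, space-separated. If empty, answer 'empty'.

Answer: 30 50 53 64 78 93

Derivation:
push(50): heap contents = [50]
push(28): heap contents = [28, 50]
pop() → 28: heap contents = [50]
push(44): heap contents = [44, 50]
push(53): heap contents = [44, 50, 53]
pop() → 44: heap contents = [50, 53]
push(11): heap contents = [11, 50, 53]
push(78): heap contents = [11, 50, 53, 78]
push(12): heap contents = [11, 12, 50, 53, 78]
push(64): heap contents = [11, 12, 50, 53, 64, 78]
pop() → 11: heap contents = [12, 50, 53, 64, 78]
push(30): heap contents = [12, 30, 50, 53, 64, 78]
push(93): heap contents = [12, 30, 50, 53, 64, 78, 93]
pop() → 12: heap contents = [30, 50, 53, 64, 78, 93]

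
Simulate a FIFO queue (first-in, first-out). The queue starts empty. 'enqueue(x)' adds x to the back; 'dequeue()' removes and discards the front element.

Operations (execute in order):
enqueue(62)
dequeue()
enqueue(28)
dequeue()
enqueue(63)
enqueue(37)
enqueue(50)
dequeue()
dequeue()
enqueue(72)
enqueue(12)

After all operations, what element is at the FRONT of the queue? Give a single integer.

Answer: 50

Derivation:
enqueue(62): queue = [62]
dequeue(): queue = []
enqueue(28): queue = [28]
dequeue(): queue = []
enqueue(63): queue = [63]
enqueue(37): queue = [63, 37]
enqueue(50): queue = [63, 37, 50]
dequeue(): queue = [37, 50]
dequeue(): queue = [50]
enqueue(72): queue = [50, 72]
enqueue(12): queue = [50, 72, 12]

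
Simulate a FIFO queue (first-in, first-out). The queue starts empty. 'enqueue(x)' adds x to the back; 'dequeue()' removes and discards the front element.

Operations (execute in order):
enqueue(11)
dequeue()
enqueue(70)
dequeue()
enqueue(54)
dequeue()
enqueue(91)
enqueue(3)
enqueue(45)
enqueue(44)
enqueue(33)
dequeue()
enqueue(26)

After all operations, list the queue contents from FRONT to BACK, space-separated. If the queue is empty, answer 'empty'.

Answer: 3 45 44 33 26

Derivation:
enqueue(11): [11]
dequeue(): []
enqueue(70): [70]
dequeue(): []
enqueue(54): [54]
dequeue(): []
enqueue(91): [91]
enqueue(3): [91, 3]
enqueue(45): [91, 3, 45]
enqueue(44): [91, 3, 45, 44]
enqueue(33): [91, 3, 45, 44, 33]
dequeue(): [3, 45, 44, 33]
enqueue(26): [3, 45, 44, 33, 26]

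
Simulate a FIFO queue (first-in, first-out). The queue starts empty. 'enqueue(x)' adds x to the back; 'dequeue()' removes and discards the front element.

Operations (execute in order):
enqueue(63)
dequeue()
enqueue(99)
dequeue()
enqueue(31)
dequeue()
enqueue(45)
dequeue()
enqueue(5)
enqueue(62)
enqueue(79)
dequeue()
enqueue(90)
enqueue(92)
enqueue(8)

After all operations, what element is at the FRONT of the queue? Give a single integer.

enqueue(63): queue = [63]
dequeue(): queue = []
enqueue(99): queue = [99]
dequeue(): queue = []
enqueue(31): queue = [31]
dequeue(): queue = []
enqueue(45): queue = [45]
dequeue(): queue = []
enqueue(5): queue = [5]
enqueue(62): queue = [5, 62]
enqueue(79): queue = [5, 62, 79]
dequeue(): queue = [62, 79]
enqueue(90): queue = [62, 79, 90]
enqueue(92): queue = [62, 79, 90, 92]
enqueue(8): queue = [62, 79, 90, 92, 8]

Answer: 62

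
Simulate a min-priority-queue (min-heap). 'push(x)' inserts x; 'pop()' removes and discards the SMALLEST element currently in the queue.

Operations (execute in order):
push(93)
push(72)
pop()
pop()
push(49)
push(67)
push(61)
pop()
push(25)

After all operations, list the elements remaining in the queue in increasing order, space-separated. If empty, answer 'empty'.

Answer: 25 61 67

Derivation:
push(93): heap contents = [93]
push(72): heap contents = [72, 93]
pop() → 72: heap contents = [93]
pop() → 93: heap contents = []
push(49): heap contents = [49]
push(67): heap contents = [49, 67]
push(61): heap contents = [49, 61, 67]
pop() → 49: heap contents = [61, 67]
push(25): heap contents = [25, 61, 67]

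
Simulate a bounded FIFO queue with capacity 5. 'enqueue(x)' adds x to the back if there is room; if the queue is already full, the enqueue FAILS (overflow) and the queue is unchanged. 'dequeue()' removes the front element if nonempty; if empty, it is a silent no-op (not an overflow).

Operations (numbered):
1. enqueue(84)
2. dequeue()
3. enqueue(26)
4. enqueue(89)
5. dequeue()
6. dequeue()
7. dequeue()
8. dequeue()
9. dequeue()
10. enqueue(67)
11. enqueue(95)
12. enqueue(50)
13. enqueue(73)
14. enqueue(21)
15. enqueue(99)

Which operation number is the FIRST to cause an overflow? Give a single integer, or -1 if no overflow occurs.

Answer: 15

Derivation:
1. enqueue(84): size=1
2. dequeue(): size=0
3. enqueue(26): size=1
4. enqueue(89): size=2
5. dequeue(): size=1
6. dequeue(): size=0
7. dequeue(): empty, no-op, size=0
8. dequeue(): empty, no-op, size=0
9. dequeue(): empty, no-op, size=0
10. enqueue(67): size=1
11. enqueue(95): size=2
12. enqueue(50): size=3
13. enqueue(73): size=4
14. enqueue(21): size=5
15. enqueue(99): size=5=cap → OVERFLOW (fail)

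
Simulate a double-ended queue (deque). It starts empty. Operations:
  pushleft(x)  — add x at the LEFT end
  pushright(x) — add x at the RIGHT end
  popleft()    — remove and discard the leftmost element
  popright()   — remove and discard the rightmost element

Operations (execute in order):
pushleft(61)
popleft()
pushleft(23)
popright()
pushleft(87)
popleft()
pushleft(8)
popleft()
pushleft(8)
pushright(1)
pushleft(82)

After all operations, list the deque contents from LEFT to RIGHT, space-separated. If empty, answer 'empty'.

pushleft(61): [61]
popleft(): []
pushleft(23): [23]
popright(): []
pushleft(87): [87]
popleft(): []
pushleft(8): [8]
popleft(): []
pushleft(8): [8]
pushright(1): [8, 1]
pushleft(82): [82, 8, 1]

Answer: 82 8 1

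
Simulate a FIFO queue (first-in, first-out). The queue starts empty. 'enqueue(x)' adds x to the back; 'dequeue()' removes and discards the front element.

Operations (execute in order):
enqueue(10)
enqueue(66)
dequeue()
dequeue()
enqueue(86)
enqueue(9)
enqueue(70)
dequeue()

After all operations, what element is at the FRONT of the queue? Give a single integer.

enqueue(10): queue = [10]
enqueue(66): queue = [10, 66]
dequeue(): queue = [66]
dequeue(): queue = []
enqueue(86): queue = [86]
enqueue(9): queue = [86, 9]
enqueue(70): queue = [86, 9, 70]
dequeue(): queue = [9, 70]

Answer: 9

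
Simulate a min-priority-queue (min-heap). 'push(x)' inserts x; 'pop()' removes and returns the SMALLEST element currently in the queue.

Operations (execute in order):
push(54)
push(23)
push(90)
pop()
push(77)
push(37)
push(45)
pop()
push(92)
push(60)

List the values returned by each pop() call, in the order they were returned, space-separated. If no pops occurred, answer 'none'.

Answer: 23 37

Derivation:
push(54): heap contents = [54]
push(23): heap contents = [23, 54]
push(90): heap contents = [23, 54, 90]
pop() → 23: heap contents = [54, 90]
push(77): heap contents = [54, 77, 90]
push(37): heap contents = [37, 54, 77, 90]
push(45): heap contents = [37, 45, 54, 77, 90]
pop() → 37: heap contents = [45, 54, 77, 90]
push(92): heap contents = [45, 54, 77, 90, 92]
push(60): heap contents = [45, 54, 60, 77, 90, 92]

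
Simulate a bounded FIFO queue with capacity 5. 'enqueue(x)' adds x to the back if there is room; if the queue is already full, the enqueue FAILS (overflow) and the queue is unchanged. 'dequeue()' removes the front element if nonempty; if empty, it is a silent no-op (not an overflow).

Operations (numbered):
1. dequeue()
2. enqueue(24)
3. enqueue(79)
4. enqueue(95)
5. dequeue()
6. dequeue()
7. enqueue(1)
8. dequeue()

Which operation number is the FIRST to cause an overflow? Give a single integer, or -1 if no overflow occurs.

Answer: -1

Derivation:
1. dequeue(): empty, no-op, size=0
2. enqueue(24): size=1
3. enqueue(79): size=2
4. enqueue(95): size=3
5. dequeue(): size=2
6. dequeue(): size=1
7. enqueue(1): size=2
8. dequeue(): size=1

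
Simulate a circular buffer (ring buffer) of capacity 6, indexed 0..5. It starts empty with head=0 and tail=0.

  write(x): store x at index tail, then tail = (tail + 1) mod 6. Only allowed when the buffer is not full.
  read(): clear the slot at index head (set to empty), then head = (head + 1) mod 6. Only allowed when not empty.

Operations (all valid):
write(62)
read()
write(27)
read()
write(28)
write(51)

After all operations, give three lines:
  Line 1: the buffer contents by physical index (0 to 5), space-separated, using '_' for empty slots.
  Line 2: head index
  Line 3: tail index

Answer: _ _ 28 51 _ _
2
4

Derivation:
write(62): buf=[62 _ _ _ _ _], head=0, tail=1, size=1
read(): buf=[_ _ _ _ _ _], head=1, tail=1, size=0
write(27): buf=[_ 27 _ _ _ _], head=1, tail=2, size=1
read(): buf=[_ _ _ _ _ _], head=2, tail=2, size=0
write(28): buf=[_ _ 28 _ _ _], head=2, tail=3, size=1
write(51): buf=[_ _ 28 51 _ _], head=2, tail=4, size=2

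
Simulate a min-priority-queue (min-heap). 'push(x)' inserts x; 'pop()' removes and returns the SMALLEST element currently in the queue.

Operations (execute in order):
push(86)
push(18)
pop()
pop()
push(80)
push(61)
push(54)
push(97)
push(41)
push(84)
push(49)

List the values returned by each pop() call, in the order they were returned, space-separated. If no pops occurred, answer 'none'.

Answer: 18 86

Derivation:
push(86): heap contents = [86]
push(18): heap contents = [18, 86]
pop() → 18: heap contents = [86]
pop() → 86: heap contents = []
push(80): heap contents = [80]
push(61): heap contents = [61, 80]
push(54): heap contents = [54, 61, 80]
push(97): heap contents = [54, 61, 80, 97]
push(41): heap contents = [41, 54, 61, 80, 97]
push(84): heap contents = [41, 54, 61, 80, 84, 97]
push(49): heap contents = [41, 49, 54, 61, 80, 84, 97]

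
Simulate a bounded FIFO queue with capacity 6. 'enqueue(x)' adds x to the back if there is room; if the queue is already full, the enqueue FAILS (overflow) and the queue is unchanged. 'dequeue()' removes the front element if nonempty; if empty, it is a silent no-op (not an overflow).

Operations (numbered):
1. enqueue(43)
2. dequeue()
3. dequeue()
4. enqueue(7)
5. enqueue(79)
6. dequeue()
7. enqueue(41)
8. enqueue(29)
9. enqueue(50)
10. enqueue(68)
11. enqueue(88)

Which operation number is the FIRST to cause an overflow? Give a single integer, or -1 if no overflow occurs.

Answer: -1

Derivation:
1. enqueue(43): size=1
2. dequeue(): size=0
3. dequeue(): empty, no-op, size=0
4. enqueue(7): size=1
5. enqueue(79): size=2
6. dequeue(): size=1
7. enqueue(41): size=2
8. enqueue(29): size=3
9. enqueue(50): size=4
10. enqueue(68): size=5
11. enqueue(88): size=6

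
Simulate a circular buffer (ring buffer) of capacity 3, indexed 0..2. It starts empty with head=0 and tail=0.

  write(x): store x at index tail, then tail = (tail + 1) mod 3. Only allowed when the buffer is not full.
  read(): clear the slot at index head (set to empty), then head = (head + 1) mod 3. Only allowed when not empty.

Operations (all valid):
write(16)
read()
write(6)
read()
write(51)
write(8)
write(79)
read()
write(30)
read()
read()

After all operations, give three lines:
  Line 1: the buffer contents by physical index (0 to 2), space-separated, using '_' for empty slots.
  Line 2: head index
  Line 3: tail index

Answer: _ _ 30
2
0

Derivation:
write(16): buf=[16 _ _], head=0, tail=1, size=1
read(): buf=[_ _ _], head=1, tail=1, size=0
write(6): buf=[_ 6 _], head=1, tail=2, size=1
read(): buf=[_ _ _], head=2, tail=2, size=0
write(51): buf=[_ _ 51], head=2, tail=0, size=1
write(8): buf=[8 _ 51], head=2, tail=1, size=2
write(79): buf=[8 79 51], head=2, tail=2, size=3
read(): buf=[8 79 _], head=0, tail=2, size=2
write(30): buf=[8 79 30], head=0, tail=0, size=3
read(): buf=[_ 79 30], head=1, tail=0, size=2
read(): buf=[_ _ 30], head=2, tail=0, size=1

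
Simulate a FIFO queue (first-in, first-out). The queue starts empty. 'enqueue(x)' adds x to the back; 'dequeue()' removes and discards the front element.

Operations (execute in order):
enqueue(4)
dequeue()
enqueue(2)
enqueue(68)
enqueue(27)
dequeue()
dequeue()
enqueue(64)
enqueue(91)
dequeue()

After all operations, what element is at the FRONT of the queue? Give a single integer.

Answer: 64

Derivation:
enqueue(4): queue = [4]
dequeue(): queue = []
enqueue(2): queue = [2]
enqueue(68): queue = [2, 68]
enqueue(27): queue = [2, 68, 27]
dequeue(): queue = [68, 27]
dequeue(): queue = [27]
enqueue(64): queue = [27, 64]
enqueue(91): queue = [27, 64, 91]
dequeue(): queue = [64, 91]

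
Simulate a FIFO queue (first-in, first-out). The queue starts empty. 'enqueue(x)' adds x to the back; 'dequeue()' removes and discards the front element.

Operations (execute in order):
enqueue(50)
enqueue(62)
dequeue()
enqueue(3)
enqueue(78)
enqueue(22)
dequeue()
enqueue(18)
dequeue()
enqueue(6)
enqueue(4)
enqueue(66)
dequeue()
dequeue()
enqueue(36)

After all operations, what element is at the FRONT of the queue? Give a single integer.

enqueue(50): queue = [50]
enqueue(62): queue = [50, 62]
dequeue(): queue = [62]
enqueue(3): queue = [62, 3]
enqueue(78): queue = [62, 3, 78]
enqueue(22): queue = [62, 3, 78, 22]
dequeue(): queue = [3, 78, 22]
enqueue(18): queue = [3, 78, 22, 18]
dequeue(): queue = [78, 22, 18]
enqueue(6): queue = [78, 22, 18, 6]
enqueue(4): queue = [78, 22, 18, 6, 4]
enqueue(66): queue = [78, 22, 18, 6, 4, 66]
dequeue(): queue = [22, 18, 6, 4, 66]
dequeue(): queue = [18, 6, 4, 66]
enqueue(36): queue = [18, 6, 4, 66, 36]

Answer: 18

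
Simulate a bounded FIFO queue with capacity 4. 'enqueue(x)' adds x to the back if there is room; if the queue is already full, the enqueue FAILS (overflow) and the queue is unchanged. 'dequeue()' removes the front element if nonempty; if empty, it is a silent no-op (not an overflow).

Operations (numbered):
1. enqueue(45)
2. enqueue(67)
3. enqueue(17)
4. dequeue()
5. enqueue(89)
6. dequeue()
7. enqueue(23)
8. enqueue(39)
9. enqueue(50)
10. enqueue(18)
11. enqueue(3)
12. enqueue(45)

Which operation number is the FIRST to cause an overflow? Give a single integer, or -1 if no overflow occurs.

1. enqueue(45): size=1
2. enqueue(67): size=2
3. enqueue(17): size=3
4. dequeue(): size=2
5. enqueue(89): size=3
6. dequeue(): size=2
7. enqueue(23): size=3
8. enqueue(39): size=4
9. enqueue(50): size=4=cap → OVERFLOW (fail)
10. enqueue(18): size=4=cap → OVERFLOW (fail)
11. enqueue(3): size=4=cap → OVERFLOW (fail)
12. enqueue(45): size=4=cap → OVERFLOW (fail)

Answer: 9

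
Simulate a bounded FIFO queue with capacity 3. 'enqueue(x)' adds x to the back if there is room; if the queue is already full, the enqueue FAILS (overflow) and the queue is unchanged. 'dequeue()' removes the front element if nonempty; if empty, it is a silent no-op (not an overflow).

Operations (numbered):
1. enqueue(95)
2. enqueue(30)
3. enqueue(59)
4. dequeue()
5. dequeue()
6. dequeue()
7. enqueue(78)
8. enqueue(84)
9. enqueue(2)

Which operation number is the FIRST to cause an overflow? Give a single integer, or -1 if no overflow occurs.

1. enqueue(95): size=1
2. enqueue(30): size=2
3. enqueue(59): size=3
4. dequeue(): size=2
5. dequeue(): size=1
6. dequeue(): size=0
7. enqueue(78): size=1
8. enqueue(84): size=2
9. enqueue(2): size=3

Answer: -1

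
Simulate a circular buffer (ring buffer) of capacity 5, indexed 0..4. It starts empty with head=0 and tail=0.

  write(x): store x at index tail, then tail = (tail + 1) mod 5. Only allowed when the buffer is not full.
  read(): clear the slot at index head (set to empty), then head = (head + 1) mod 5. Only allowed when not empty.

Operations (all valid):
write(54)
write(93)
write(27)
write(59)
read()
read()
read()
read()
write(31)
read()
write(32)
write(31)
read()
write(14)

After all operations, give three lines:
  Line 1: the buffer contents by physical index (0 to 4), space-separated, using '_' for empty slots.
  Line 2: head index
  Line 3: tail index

write(54): buf=[54 _ _ _ _], head=0, tail=1, size=1
write(93): buf=[54 93 _ _ _], head=0, tail=2, size=2
write(27): buf=[54 93 27 _ _], head=0, tail=3, size=3
write(59): buf=[54 93 27 59 _], head=0, tail=4, size=4
read(): buf=[_ 93 27 59 _], head=1, tail=4, size=3
read(): buf=[_ _ 27 59 _], head=2, tail=4, size=2
read(): buf=[_ _ _ 59 _], head=3, tail=4, size=1
read(): buf=[_ _ _ _ _], head=4, tail=4, size=0
write(31): buf=[_ _ _ _ 31], head=4, tail=0, size=1
read(): buf=[_ _ _ _ _], head=0, tail=0, size=0
write(32): buf=[32 _ _ _ _], head=0, tail=1, size=1
write(31): buf=[32 31 _ _ _], head=0, tail=2, size=2
read(): buf=[_ 31 _ _ _], head=1, tail=2, size=1
write(14): buf=[_ 31 14 _ _], head=1, tail=3, size=2

Answer: _ 31 14 _ _
1
3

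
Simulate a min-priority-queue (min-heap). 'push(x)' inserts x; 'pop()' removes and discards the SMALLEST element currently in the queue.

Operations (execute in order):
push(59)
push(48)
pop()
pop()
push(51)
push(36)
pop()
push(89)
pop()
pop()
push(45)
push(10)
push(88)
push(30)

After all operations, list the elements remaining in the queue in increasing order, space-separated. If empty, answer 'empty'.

Answer: 10 30 45 88

Derivation:
push(59): heap contents = [59]
push(48): heap contents = [48, 59]
pop() → 48: heap contents = [59]
pop() → 59: heap contents = []
push(51): heap contents = [51]
push(36): heap contents = [36, 51]
pop() → 36: heap contents = [51]
push(89): heap contents = [51, 89]
pop() → 51: heap contents = [89]
pop() → 89: heap contents = []
push(45): heap contents = [45]
push(10): heap contents = [10, 45]
push(88): heap contents = [10, 45, 88]
push(30): heap contents = [10, 30, 45, 88]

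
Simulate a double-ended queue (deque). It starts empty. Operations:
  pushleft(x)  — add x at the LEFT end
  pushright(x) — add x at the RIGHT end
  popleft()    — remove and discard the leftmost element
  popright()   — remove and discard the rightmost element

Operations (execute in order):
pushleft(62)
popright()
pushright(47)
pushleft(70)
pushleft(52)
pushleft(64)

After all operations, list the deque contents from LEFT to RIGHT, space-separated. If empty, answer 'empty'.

Answer: 64 52 70 47

Derivation:
pushleft(62): [62]
popright(): []
pushright(47): [47]
pushleft(70): [70, 47]
pushleft(52): [52, 70, 47]
pushleft(64): [64, 52, 70, 47]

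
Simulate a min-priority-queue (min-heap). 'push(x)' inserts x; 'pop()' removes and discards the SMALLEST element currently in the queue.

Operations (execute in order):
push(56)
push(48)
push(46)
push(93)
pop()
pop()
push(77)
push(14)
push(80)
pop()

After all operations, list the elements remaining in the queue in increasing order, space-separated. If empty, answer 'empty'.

push(56): heap contents = [56]
push(48): heap contents = [48, 56]
push(46): heap contents = [46, 48, 56]
push(93): heap contents = [46, 48, 56, 93]
pop() → 46: heap contents = [48, 56, 93]
pop() → 48: heap contents = [56, 93]
push(77): heap contents = [56, 77, 93]
push(14): heap contents = [14, 56, 77, 93]
push(80): heap contents = [14, 56, 77, 80, 93]
pop() → 14: heap contents = [56, 77, 80, 93]

Answer: 56 77 80 93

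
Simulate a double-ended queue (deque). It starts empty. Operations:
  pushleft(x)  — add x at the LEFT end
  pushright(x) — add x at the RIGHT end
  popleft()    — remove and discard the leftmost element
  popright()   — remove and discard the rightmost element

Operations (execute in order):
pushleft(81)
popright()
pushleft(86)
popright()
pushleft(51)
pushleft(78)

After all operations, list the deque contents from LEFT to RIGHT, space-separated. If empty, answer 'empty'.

pushleft(81): [81]
popright(): []
pushleft(86): [86]
popright(): []
pushleft(51): [51]
pushleft(78): [78, 51]

Answer: 78 51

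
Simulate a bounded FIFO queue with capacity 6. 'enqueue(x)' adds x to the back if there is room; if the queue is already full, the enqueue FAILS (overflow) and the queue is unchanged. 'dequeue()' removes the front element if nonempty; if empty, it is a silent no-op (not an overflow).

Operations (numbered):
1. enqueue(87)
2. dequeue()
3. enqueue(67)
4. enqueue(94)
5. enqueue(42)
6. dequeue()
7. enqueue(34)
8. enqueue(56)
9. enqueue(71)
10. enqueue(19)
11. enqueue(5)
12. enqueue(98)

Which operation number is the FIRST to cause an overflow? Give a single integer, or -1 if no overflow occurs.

1. enqueue(87): size=1
2. dequeue(): size=0
3. enqueue(67): size=1
4. enqueue(94): size=2
5. enqueue(42): size=3
6. dequeue(): size=2
7. enqueue(34): size=3
8. enqueue(56): size=4
9. enqueue(71): size=5
10. enqueue(19): size=6
11. enqueue(5): size=6=cap → OVERFLOW (fail)
12. enqueue(98): size=6=cap → OVERFLOW (fail)

Answer: 11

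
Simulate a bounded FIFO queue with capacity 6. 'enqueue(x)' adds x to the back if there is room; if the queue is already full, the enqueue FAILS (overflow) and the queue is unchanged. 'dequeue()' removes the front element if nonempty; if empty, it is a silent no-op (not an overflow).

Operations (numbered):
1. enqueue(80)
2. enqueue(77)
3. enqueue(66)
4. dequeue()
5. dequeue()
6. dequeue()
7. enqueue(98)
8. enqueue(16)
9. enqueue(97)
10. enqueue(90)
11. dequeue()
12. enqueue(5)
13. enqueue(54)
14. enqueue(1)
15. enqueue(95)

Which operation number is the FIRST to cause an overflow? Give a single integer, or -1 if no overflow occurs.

1. enqueue(80): size=1
2. enqueue(77): size=2
3. enqueue(66): size=3
4. dequeue(): size=2
5. dequeue(): size=1
6. dequeue(): size=0
7. enqueue(98): size=1
8. enqueue(16): size=2
9. enqueue(97): size=3
10. enqueue(90): size=4
11. dequeue(): size=3
12. enqueue(5): size=4
13. enqueue(54): size=5
14. enqueue(1): size=6
15. enqueue(95): size=6=cap → OVERFLOW (fail)

Answer: 15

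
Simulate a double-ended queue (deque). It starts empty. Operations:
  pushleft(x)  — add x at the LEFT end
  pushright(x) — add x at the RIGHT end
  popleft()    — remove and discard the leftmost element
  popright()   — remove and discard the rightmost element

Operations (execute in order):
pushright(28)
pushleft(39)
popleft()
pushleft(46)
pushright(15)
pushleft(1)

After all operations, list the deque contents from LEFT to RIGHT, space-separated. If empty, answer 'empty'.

pushright(28): [28]
pushleft(39): [39, 28]
popleft(): [28]
pushleft(46): [46, 28]
pushright(15): [46, 28, 15]
pushleft(1): [1, 46, 28, 15]

Answer: 1 46 28 15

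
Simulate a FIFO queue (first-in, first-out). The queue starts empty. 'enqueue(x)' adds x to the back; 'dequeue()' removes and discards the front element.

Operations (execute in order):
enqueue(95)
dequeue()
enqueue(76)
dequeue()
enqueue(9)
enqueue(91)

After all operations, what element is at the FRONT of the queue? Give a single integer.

enqueue(95): queue = [95]
dequeue(): queue = []
enqueue(76): queue = [76]
dequeue(): queue = []
enqueue(9): queue = [9]
enqueue(91): queue = [9, 91]

Answer: 9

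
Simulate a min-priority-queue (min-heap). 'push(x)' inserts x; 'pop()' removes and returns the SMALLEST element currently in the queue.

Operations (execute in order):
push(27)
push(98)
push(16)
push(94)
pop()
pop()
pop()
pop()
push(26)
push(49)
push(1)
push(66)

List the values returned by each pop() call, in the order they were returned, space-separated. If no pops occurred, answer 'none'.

Answer: 16 27 94 98

Derivation:
push(27): heap contents = [27]
push(98): heap contents = [27, 98]
push(16): heap contents = [16, 27, 98]
push(94): heap contents = [16, 27, 94, 98]
pop() → 16: heap contents = [27, 94, 98]
pop() → 27: heap contents = [94, 98]
pop() → 94: heap contents = [98]
pop() → 98: heap contents = []
push(26): heap contents = [26]
push(49): heap contents = [26, 49]
push(1): heap contents = [1, 26, 49]
push(66): heap contents = [1, 26, 49, 66]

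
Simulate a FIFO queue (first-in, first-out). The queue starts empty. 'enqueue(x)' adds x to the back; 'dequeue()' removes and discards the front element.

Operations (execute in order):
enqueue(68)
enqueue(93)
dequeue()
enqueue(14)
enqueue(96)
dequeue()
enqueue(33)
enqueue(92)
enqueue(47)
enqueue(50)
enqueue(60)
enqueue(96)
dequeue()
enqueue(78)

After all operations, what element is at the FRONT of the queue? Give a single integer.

enqueue(68): queue = [68]
enqueue(93): queue = [68, 93]
dequeue(): queue = [93]
enqueue(14): queue = [93, 14]
enqueue(96): queue = [93, 14, 96]
dequeue(): queue = [14, 96]
enqueue(33): queue = [14, 96, 33]
enqueue(92): queue = [14, 96, 33, 92]
enqueue(47): queue = [14, 96, 33, 92, 47]
enqueue(50): queue = [14, 96, 33, 92, 47, 50]
enqueue(60): queue = [14, 96, 33, 92, 47, 50, 60]
enqueue(96): queue = [14, 96, 33, 92, 47, 50, 60, 96]
dequeue(): queue = [96, 33, 92, 47, 50, 60, 96]
enqueue(78): queue = [96, 33, 92, 47, 50, 60, 96, 78]

Answer: 96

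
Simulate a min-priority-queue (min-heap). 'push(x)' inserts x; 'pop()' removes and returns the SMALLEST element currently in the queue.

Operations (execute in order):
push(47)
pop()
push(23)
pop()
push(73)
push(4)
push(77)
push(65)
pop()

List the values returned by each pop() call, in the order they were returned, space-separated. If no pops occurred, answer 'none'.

Answer: 47 23 4

Derivation:
push(47): heap contents = [47]
pop() → 47: heap contents = []
push(23): heap contents = [23]
pop() → 23: heap contents = []
push(73): heap contents = [73]
push(4): heap contents = [4, 73]
push(77): heap contents = [4, 73, 77]
push(65): heap contents = [4, 65, 73, 77]
pop() → 4: heap contents = [65, 73, 77]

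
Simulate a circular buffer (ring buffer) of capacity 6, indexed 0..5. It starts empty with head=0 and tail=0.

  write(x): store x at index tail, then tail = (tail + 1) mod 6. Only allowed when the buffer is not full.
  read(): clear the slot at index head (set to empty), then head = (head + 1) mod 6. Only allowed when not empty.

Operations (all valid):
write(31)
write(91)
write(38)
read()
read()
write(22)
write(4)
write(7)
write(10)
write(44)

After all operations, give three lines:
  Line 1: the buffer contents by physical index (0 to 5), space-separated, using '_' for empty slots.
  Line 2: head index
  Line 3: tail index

write(31): buf=[31 _ _ _ _ _], head=0, tail=1, size=1
write(91): buf=[31 91 _ _ _ _], head=0, tail=2, size=2
write(38): buf=[31 91 38 _ _ _], head=0, tail=3, size=3
read(): buf=[_ 91 38 _ _ _], head=1, tail=3, size=2
read(): buf=[_ _ 38 _ _ _], head=2, tail=3, size=1
write(22): buf=[_ _ 38 22 _ _], head=2, tail=4, size=2
write(4): buf=[_ _ 38 22 4 _], head=2, tail=5, size=3
write(7): buf=[_ _ 38 22 4 7], head=2, tail=0, size=4
write(10): buf=[10 _ 38 22 4 7], head=2, tail=1, size=5
write(44): buf=[10 44 38 22 4 7], head=2, tail=2, size=6

Answer: 10 44 38 22 4 7
2
2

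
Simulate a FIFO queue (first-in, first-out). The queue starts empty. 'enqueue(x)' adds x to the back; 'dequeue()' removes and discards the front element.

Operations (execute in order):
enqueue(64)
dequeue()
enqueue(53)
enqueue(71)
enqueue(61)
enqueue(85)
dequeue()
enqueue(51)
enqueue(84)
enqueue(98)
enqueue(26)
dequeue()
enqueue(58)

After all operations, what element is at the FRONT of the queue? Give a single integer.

enqueue(64): queue = [64]
dequeue(): queue = []
enqueue(53): queue = [53]
enqueue(71): queue = [53, 71]
enqueue(61): queue = [53, 71, 61]
enqueue(85): queue = [53, 71, 61, 85]
dequeue(): queue = [71, 61, 85]
enqueue(51): queue = [71, 61, 85, 51]
enqueue(84): queue = [71, 61, 85, 51, 84]
enqueue(98): queue = [71, 61, 85, 51, 84, 98]
enqueue(26): queue = [71, 61, 85, 51, 84, 98, 26]
dequeue(): queue = [61, 85, 51, 84, 98, 26]
enqueue(58): queue = [61, 85, 51, 84, 98, 26, 58]

Answer: 61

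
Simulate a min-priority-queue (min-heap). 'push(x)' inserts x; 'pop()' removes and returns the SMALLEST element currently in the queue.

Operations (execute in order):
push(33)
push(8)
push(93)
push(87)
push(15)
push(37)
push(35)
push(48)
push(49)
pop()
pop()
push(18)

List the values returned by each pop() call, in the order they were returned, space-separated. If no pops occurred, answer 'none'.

push(33): heap contents = [33]
push(8): heap contents = [8, 33]
push(93): heap contents = [8, 33, 93]
push(87): heap contents = [8, 33, 87, 93]
push(15): heap contents = [8, 15, 33, 87, 93]
push(37): heap contents = [8, 15, 33, 37, 87, 93]
push(35): heap contents = [8, 15, 33, 35, 37, 87, 93]
push(48): heap contents = [8, 15, 33, 35, 37, 48, 87, 93]
push(49): heap contents = [8, 15, 33, 35, 37, 48, 49, 87, 93]
pop() → 8: heap contents = [15, 33, 35, 37, 48, 49, 87, 93]
pop() → 15: heap contents = [33, 35, 37, 48, 49, 87, 93]
push(18): heap contents = [18, 33, 35, 37, 48, 49, 87, 93]

Answer: 8 15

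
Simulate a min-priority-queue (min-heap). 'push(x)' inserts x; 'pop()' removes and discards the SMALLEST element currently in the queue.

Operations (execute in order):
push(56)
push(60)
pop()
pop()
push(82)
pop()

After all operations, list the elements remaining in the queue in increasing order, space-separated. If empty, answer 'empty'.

Answer: empty

Derivation:
push(56): heap contents = [56]
push(60): heap contents = [56, 60]
pop() → 56: heap contents = [60]
pop() → 60: heap contents = []
push(82): heap contents = [82]
pop() → 82: heap contents = []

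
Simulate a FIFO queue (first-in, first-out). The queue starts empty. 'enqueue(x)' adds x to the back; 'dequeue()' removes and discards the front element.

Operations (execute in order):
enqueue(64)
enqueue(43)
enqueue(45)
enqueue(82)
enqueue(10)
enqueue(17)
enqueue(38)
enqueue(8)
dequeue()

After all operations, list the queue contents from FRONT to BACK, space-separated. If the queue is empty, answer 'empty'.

enqueue(64): [64]
enqueue(43): [64, 43]
enqueue(45): [64, 43, 45]
enqueue(82): [64, 43, 45, 82]
enqueue(10): [64, 43, 45, 82, 10]
enqueue(17): [64, 43, 45, 82, 10, 17]
enqueue(38): [64, 43, 45, 82, 10, 17, 38]
enqueue(8): [64, 43, 45, 82, 10, 17, 38, 8]
dequeue(): [43, 45, 82, 10, 17, 38, 8]

Answer: 43 45 82 10 17 38 8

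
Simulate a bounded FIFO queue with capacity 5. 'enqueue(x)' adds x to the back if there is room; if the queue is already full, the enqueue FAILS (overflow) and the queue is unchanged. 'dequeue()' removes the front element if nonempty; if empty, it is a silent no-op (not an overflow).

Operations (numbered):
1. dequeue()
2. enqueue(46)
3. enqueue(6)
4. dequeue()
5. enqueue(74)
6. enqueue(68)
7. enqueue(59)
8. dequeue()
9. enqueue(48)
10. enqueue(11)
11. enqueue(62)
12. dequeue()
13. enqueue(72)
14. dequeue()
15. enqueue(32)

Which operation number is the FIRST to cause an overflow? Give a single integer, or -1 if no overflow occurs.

Answer: 11

Derivation:
1. dequeue(): empty, no-op, size=0
2. enqueue(46): size=1
3. enqueue(6): size=2
4. dequeue(): size=1
5. enqueue(74): size=2
6. enqueue(68): size=3
7. enqueue(59): size=4
8. dequeue(): size=3
9. enqueue(48): size=4
10. enqueue(11): size=5
11. enqueue(62): size=5=cap → OVERFLOW (fail)
12. dequeue(): size=4
13. enqueue(72): size=5
14. dequeue(): size=4
15. enqueue(32): size=5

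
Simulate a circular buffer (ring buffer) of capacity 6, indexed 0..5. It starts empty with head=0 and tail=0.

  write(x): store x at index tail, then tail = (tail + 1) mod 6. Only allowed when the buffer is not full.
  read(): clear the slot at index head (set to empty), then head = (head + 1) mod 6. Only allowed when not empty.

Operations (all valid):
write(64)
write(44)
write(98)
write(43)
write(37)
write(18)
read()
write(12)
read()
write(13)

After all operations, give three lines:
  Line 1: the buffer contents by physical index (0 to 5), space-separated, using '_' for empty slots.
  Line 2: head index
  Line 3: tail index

Answer: 12 13 98 43 37 18
2
2

Derivation:
write(64): buf=[64 _ _ _ _ _], head=0, tail=1, size=1
write(44): buf=[64 44 _ _ _ _], head=0, tail=2, size=2
write(98): buf=[64 44 98 _ _ _], head=0, tail=3, size=3
write(43): buf=[64 44 98 43 _ _], head=0, tail=4, size=4
write(37): buf=[64 44 98 43 37 _], head=0, tail=5, size=5
write(18): buf=[64 44 98 43 37 18], head=0, tail=0, size=6
read(): buf=[_ 44 98 43 37 18], head=1, tail=0, size=5
write(12): buf=[12 44 98 43 37 18], head=1, tail=1, size=6
read(): buf=[12 _ 98 43 37 18], head=2, tail=1, size=5
write(13): buf=[12 13 98 43 37 18], head=2, tail=2, size=6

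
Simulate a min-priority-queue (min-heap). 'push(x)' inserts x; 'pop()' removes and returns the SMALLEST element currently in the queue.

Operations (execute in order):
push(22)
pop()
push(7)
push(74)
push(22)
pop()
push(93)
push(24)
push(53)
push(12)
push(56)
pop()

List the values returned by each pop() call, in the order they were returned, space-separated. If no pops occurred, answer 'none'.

Answer: 22 7 12

Derivation:
push(22): heap contents = [22]
pop() → 22: heap contents = []
push(7): heap contents = [7]
push(74): heap contents = [7, 74]
push(22): heap contents = [7, 22, 74]
pop() → 7: heap contents = [22, 74]
push(93): heap contents = [22, 74, 93]
push(24): heap contents = [22, 24, 74, 93]
push(53): heap contents = [22, 24, 53, 74, 93]
push(12): heap contents = [12, 22, 24, 53, 74, 93]
push(56): heap contents = [12, 22, 24, 53, 56, 74, 93]
pop() → 12: heap contents = [22, 24, 53, 56, 74, 93]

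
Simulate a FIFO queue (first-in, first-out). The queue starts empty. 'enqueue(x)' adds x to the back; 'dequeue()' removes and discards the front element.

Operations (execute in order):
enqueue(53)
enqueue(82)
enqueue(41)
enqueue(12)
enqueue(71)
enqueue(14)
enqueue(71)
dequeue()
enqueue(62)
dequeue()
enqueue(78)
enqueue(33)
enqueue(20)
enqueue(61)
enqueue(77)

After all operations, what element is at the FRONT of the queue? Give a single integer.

enqueue(53): queue = [53]
enqueue(82): queue = [53, 82]
enqueue(41): queue = [53, 82, 41]
enqueue(12): queue = [53, 82, 41, 12]
enqueue(71): queue = [53, 82, 41, 12, 71]
enqueue(14): queue = [53, 82, 41, 12, 71, 14]
enqueue(71): queue = [53, 82, 41, 12, 71, 14, 71]
dequeue(): queue = [82, 41, 12, 71, 14, 71]
enqueue(62): queue = [82, 41, 12, 71, 14, 71, 62]
dequeue(): queue = [41, 12, 71, 14, 71, 62]
enqueue(78): queue = [41, 12, 71, 14, 71, 62, 78]
enqueue(33): queue = [41, 12, 71, 14, 71, 62, 78, 33]
enqueue(20): queue = [41, 12, 71, 14, 71, 62, 78, 33, 20]
enqueue(61): queue = [41, 12, 71, 14, 71, 62, 78, 33, 20, 61]
enqueue(77): queue = [41, 12, 71, 14, 71, 62, 78, 33, 20, 61, 77]

Answer: 41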